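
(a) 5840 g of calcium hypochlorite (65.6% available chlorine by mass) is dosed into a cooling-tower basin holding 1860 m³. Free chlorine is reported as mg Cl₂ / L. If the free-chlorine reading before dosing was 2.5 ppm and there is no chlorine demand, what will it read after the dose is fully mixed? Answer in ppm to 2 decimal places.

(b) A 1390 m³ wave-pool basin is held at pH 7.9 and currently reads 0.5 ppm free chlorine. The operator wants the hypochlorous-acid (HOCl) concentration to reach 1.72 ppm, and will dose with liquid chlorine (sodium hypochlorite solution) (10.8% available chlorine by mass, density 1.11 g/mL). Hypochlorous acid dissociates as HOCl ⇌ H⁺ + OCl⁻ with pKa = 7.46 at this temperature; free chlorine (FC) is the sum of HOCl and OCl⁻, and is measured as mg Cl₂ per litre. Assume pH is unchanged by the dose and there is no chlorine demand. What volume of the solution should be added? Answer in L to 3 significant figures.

(a) 4.56 ppm; (b) 69.1 L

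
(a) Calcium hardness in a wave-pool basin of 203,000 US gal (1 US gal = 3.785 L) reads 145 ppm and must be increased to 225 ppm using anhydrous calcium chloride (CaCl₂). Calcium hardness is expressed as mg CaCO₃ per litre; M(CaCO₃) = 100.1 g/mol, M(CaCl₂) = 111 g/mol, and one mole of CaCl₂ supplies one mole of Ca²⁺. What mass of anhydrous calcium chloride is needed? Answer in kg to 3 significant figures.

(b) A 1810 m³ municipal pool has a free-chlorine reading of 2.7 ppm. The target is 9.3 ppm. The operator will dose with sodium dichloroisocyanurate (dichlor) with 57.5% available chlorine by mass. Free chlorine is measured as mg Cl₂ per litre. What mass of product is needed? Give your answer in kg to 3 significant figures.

(a) Volume: 203,000 US gal × 3.785 L/gal = 768,355 L.
(a) Hardness to add: (225 − 145) = 80 mg/L as CaCO₃ × 768,355 L = 61,470 g as CaCO₃.
(a) Moles of Ca²⁺ (1 mol Ca²⁺ ≡ 1 mol CaCO₃): 61,470 / 100.1 g/mol = 614.1 mol.
(a) Mass of CaCl₂: 614.1 × 111 = 68,160 g.

(b) Volume: 1810 m³ = 1,810,000 L.
(b) Chlorine deficit: 9.3 − 2.7 = 6.6 ppm = 6.6 mg/L as Cl₂.
(b) Cl₂ equivalent needed: 6.6 mg/L × 1,810,000 L = 11,950,000 mg = 11,950 g.
(b) Product at 57.5% available chlorine: 11,950 / 0.575 = 20,780 g.

(a) 68.2 kg; (b) 20.8 kg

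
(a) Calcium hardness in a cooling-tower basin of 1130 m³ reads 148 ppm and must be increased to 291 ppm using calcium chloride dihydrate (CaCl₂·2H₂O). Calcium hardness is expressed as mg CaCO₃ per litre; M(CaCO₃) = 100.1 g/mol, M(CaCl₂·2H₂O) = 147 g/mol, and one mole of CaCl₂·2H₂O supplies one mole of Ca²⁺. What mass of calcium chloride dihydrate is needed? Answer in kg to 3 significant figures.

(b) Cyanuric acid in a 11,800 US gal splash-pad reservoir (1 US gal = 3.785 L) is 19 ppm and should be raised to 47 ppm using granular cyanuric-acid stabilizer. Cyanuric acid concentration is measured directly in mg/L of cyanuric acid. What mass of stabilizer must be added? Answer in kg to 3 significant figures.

(a) Volume: 1130 m³ = 1,130,000 L.
(a) Hardness to add: (291 − 148) = 143 mg/L as CaCO₃ × 1,130,000 L = 161,600 g as CaCO₃.
(a) Moles of Ca²⁺ (1 mol Ca²⁺ ≡ 1 mol CaCO₃): 161,600 / 100.1 g/mol = 1614 mol.
(a) Mass of CaCl₂·2H₂O: 1614 × 147 = 237,300 g.

(b) Volume: 11,800 US gal × 3.785 L/gal = 44,663 L.
(b) CYA to add: (47 − 19) = 28 mg/L × 44,663 L = 1251 g cyanuric acid.

(a) 237 kg; (b) 1.25 kg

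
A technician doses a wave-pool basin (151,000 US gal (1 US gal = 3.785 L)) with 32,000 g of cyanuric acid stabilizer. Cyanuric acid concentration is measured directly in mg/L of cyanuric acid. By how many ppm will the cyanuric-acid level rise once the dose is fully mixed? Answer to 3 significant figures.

Volume: 151,000 US gal × 3.785 L/gal = 571,535 L.
Rise: 32,000 g / 571,535 L × 1000 = 55.99 mg/L.

56.0 ppm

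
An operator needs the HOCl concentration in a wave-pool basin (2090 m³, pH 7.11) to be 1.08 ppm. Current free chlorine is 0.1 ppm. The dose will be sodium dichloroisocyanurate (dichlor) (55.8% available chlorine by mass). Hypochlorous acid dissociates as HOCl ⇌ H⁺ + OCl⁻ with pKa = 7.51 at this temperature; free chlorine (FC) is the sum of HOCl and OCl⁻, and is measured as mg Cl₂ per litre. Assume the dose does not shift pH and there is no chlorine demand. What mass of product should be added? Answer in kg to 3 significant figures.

5.28 kg

Volume: 2090 m³ = 2,090,000 L.
[OCl⁻]/[HOCl] = 10^(pH − pKa) = 10^(7.11 − 7.51) = 0.3981; fraction as HOCl = 1/(1 + 0.3981) = 0.7153.
Free chlorine required for 1.08 ppm HOCl: 1.08 / 0.7153 = 1.51 ppm.
FC to add: 1.51 − 0.1 = 1.41 mg/L as Cl₂.
Cl₂ equivalent: 1.41 mg/L × 2,090,000 L = 2947 g.
Product at 55.8% available Cl: 2947 / 0.558 = 5281 g.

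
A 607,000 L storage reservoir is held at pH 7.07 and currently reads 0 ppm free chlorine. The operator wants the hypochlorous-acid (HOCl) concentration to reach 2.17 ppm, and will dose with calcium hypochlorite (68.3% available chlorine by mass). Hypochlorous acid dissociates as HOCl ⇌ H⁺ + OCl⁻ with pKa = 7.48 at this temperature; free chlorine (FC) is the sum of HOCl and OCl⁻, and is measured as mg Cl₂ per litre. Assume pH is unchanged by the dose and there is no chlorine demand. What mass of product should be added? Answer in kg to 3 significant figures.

[OCl⁻]/[HOCl] = 10^(pH − pKa) = 10^(7.07 − 7.48) = 0.389; fraction as HOCl = 1/(1 + 0.389) = 0.7199.
Free chlorine required for 2.17 ppm HOCl: 2.17 / 0.7199 = 3.014 ppm.
FC to add: 3.014 − 0 = 3.014 mg/L as Cl₂.
Cl₂ equivalent: 3.014 mg/L × 607,000 L = 1830 g.
Product at 68.3% available Cl: 1830 / 0.683 = 2679 g.

2.68 kg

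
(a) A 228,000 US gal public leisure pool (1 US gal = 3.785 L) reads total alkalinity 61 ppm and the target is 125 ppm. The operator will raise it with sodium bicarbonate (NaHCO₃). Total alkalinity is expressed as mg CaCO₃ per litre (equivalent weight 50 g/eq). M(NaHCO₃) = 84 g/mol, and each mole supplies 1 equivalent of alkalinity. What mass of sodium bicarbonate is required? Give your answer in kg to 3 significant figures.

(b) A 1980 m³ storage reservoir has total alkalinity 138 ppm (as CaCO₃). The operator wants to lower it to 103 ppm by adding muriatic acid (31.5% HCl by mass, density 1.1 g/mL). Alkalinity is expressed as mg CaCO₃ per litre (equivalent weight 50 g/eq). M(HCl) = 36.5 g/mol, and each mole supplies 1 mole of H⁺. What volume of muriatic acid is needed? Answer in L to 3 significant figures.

(a) Volume: 228,000 US gal × 3.785 L/gal = 862,980 L.
(a) Alkalinity to add: (125 − 61) = 64 mg/L as CaCO₃ × 862,980 L = 55,230 g as CaCO₃.
(a) Equivalents: 55,230 g ÷ 50 g/eq = 1105 eq.
(a) NaHCO₃ supplies 1 eq per mole → 1105 mol.
(a) Mass: 1105 mol × 84 g/mol = 92,790 g.

(b) Volume: 1980 m³ = 1,980,000 L.
(b) Alkalinity to neutralize: (138 − 103) = 35 mg/L as CaCO₃ × 1,980,000 L = 69,300 g as CaCO₃.
(b) Equivalents of H⁺ required: 69,300 ÷ 50 g/eq = 1386 eq = 1386 mol HCl.
(b) Mass of HCl: 1386 × 36.5 = 50,590 g.
(b) Mass of 31.5% solution: 50,590 / 0.315 = 160,600 g.
(b) Volume: 160,600 g ÷ 1.1 g/mL = 146,000 mL.

(a) 92.8 kg; (b) 146 L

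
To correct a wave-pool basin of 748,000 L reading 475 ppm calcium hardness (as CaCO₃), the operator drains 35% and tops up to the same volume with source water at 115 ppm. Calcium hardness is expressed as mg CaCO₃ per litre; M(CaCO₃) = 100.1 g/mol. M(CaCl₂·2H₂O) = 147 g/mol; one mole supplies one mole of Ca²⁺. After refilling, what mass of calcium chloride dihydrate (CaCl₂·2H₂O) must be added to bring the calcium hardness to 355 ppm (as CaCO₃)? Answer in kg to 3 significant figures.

After draining 35% and refilling: 475 × 0.65 + 115 × 0.35 = 349 ppm.
Deficit to target: 355 − 349 = 6 mg/L.
As CaCO₃: 6 mg/L × 748,000 L = 4488 g; ÷ 100.1 = 44.84 mol Ca²⁺.
Mass: 44.84 × 147 = 6591 g.

6.59 kg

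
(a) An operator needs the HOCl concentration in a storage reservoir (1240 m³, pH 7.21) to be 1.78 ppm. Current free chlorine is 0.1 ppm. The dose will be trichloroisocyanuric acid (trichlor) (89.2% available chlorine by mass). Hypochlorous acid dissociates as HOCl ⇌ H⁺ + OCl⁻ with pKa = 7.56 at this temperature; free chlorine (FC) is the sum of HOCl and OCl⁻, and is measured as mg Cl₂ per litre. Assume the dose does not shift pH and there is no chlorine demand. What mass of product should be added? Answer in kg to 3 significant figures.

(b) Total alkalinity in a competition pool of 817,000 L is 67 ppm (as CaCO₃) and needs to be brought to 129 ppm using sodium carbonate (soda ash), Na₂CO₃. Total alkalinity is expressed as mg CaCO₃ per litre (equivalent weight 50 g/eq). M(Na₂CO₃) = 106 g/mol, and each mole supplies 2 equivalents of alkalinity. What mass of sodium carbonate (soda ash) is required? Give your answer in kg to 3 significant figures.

(a) Volume: 1240 m³ = 1,240,000 L.
(a) [OCl⁻]/[HOCl] = 10^(pH − pKa) = 10^(7.21 − 7.56) = 0.4467; fraction as HOCl = 1/(1 + 0.4467) = 0.6912.
(a) Free chlorine required for 1.78 ppm HOCl: 1.78 / 0.6912 = 2.575 ppm.
(a) FC to add: 2.575 − 0.1 = 2.475 mg/L as Cl₂.
(a) Cl₂ equivalent: 2.475 mg/L × 1,240,000 L = 3069 g.
(a) Product at 89.2% available Cl: 3069 / 0.892 = 3441 g.

(b) Alkalinity to add: (129 − 67) = 62 mg/L as CaCO₃ × 817,000 L = 50,650 g as CaCO₃.
(b) Equivalents: 50,650 g ÷ 50 g/eq = 1013 eq.
(b) Each mole of Na₂CO₃ supplies 2 eq, so 1013 / 2 = 506.5 mol.
(b) Mass: 506.5 mol × 106 g/mol = 53,690 g.

(a) 3.44 kg; (b) 53.7 kg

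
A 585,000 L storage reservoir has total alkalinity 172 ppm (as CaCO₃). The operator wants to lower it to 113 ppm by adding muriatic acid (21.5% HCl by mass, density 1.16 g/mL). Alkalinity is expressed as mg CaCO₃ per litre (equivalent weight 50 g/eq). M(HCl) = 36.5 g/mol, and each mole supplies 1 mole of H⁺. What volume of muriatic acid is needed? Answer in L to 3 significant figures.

101 L

Alkalinity to neutralize: (172 − 113) = 59 mg/L as CaCO₃ × 585,000 L = 34,520 g as CaCO₃.
Equivalents of H⁺ required: 34,520 ÷ 50 g/eq = 690.3 eq = 690.3 mol HCl.
Mass of HCl: 690.3 × 36.5 = 25,200 g.
Mass of 21.5% solution: 25,200 / 0.215 = 117,200 g.
Volume: 117,200 g ÷ 1.16 g/mL = 101,000 mL.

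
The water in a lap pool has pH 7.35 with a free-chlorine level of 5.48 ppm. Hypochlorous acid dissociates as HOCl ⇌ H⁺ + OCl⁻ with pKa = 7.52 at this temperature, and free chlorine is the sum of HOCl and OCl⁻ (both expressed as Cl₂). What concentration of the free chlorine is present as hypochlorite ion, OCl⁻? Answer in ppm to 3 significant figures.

[OCl⁻]/[HOCl] = 10^(pH − pKa) = 10^(7.35 − 7.52) = 10^-0.17 = 0.6761.
Fraction as HOCl = 1 / (1 + 0.6761) = 0.5966.
OCl⁻ = (1 − 0.5966) × 5.48 ppm = 2.21 ppm.

2.21 ppm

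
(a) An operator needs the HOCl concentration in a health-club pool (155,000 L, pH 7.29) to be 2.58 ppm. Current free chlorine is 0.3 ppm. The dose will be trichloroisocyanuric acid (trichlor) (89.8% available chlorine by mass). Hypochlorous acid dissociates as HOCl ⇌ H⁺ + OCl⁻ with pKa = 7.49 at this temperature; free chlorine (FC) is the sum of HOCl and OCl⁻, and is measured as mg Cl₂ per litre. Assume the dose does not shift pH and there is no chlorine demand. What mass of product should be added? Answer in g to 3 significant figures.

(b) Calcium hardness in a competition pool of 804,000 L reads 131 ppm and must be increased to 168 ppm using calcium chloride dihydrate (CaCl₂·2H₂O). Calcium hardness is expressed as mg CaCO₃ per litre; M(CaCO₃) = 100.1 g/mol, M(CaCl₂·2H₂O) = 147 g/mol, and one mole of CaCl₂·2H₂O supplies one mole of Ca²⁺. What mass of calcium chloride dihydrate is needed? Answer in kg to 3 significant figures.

(a) [OCl⁻]/[HOCl] = 10^(pH − pKa) = 10^(7.29 − 7.49) = 0.631; fraction as HOCl = 1/(1 + 0.631) = 0.6131.
(a) Free chlorine required for 2.58 ppm HOCl: 2.58 / 0.6131 = 4.208 ppm.
(a) FC to add: 4.208 − 0.3 = 3.908 mg/L as Cl₂.
(a) Cl₂ equivalent: 3.908 mg/L × 155,000 L = 605.7 g.
(a) Product at 89.8% available Cl: 605.7 / 0.898 = 674.5 g.

(b) Hardness to add: (168 − 131) = 37 mg/L as CaCO₃ × 804,000 L = 29,750 g as CaCO₃.
(b) Moles of Ca²⁺ (1 mol Ca²⁺ ≡ 1 mol CaCO₃): 29,750 / 100.1 g/mol = 297.2 mol.
(b) Mass of CaCl₂·2H₂O: 297.2 × 147 = 43,690 g.

(a) 675 g; (b) 43.7 kg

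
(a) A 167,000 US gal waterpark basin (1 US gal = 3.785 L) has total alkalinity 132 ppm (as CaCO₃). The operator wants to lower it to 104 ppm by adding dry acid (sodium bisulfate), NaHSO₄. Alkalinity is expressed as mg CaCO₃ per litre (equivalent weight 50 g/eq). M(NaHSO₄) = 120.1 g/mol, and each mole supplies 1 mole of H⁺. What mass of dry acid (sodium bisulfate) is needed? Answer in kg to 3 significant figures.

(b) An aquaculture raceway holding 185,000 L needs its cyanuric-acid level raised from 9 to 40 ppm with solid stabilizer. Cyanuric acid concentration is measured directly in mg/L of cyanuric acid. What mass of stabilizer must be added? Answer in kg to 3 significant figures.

(a) 42.5 kg; (b) 5.74 kg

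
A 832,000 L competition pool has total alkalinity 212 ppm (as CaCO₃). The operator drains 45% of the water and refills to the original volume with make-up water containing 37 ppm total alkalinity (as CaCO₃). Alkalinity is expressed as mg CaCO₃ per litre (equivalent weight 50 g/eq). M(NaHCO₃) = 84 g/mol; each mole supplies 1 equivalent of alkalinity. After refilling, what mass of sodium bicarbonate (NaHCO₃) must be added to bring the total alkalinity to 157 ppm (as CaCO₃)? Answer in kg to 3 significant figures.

33.2 kg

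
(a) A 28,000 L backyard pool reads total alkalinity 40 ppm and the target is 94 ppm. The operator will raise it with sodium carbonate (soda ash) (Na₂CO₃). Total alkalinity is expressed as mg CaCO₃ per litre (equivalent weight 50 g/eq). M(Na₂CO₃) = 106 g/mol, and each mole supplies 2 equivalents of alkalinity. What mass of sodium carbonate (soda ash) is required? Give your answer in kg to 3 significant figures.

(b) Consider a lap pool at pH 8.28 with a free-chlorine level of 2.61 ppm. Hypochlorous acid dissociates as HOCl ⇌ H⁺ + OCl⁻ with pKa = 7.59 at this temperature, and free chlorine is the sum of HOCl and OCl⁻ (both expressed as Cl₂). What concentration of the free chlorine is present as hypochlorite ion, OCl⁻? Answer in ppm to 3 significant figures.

(a) 1.60 kg; (b) 2.17 ppm

(a) Alkalinity to add: (94 − 40) = 54 mg/L as CaCO₃ × 28,000 L = 1512 g as CaCO₃.
(a) Equivalents: 1512 g ÷ 50 g/eq = 30.24 eq.
(a) Each mole of Na₂CO₃ supplies 2 eq, so 30.24 / 2 = 15.12 mol.
(a) Mass: 15.12 mol × 106 g/mol = 1603 g.

(b) [OCl⁻]/[HOCl] = 10^(pH − pKa) = 10^(8.28 − 7.59) = 10^0.69 = 4.898.
(b) Fraction as HOCl = 1 / (1 + 4.898) = 0.1696.
(b) OCl⁻ = (1 − 0.1696) × 2.61 ppm = 2.167 ppm.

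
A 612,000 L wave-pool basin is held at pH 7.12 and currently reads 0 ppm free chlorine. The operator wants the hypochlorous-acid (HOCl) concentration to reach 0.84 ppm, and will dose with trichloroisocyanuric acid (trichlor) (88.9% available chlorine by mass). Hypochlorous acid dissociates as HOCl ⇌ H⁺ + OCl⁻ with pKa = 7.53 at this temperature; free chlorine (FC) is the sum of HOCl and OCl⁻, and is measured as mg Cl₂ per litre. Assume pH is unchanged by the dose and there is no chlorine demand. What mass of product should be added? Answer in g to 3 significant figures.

[OCl⁻]/[HOCl] = 10^(pH − pKa) = 10^(7.12 − 7.53) = 0.389; fraction as HOCl = 1/(1 + 0.389) = 0.7199.
Free chlorine required for 0.84 ppm HOCl: 0.84 / 0.7199 = 1.167 ppm.
FC to add: 1.167 − 0 = 1.167 mg/L as Cl₂.
Cl₂ equivalent: 1.167 mg/L × 612,000 L = 714.1 g.
Product at 88.9% available Cl: 714.1 / 0.889 = 803.2 g.

803 g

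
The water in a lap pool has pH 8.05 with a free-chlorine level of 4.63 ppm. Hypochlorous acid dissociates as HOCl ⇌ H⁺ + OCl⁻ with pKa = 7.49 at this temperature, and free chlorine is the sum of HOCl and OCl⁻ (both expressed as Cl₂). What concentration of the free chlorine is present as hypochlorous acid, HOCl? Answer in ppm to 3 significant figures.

[OCl⁻]/[HOCl] = 10^(pH − pKa) = 10^(8.05 − 7.49) = 10^0.56 = 3.631.
Fraction as HOCl = 1 / (1 + 3.631) = 0.2159.
HOCl = 0.2159 × 4.63 ppm = 0.9998 ppm.

1.00 ppm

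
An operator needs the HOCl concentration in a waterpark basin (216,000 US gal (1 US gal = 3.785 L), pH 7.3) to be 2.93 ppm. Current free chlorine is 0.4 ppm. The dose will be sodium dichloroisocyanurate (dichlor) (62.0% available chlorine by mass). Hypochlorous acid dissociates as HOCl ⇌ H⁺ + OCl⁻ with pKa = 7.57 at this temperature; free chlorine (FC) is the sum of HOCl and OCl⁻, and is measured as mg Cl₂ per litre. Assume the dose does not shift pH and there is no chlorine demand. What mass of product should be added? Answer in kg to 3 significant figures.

Volume: 216,000 US gal × 3.785 L/gal = 817,560 L.
[OCl⁻]/[HOCl] = 10^(pH − pKa) = 10^(7.3 − 7.57) = 0.537; fraction as HOCl = 1/(1 + 0.537) = 0.6506.
Free chlorine required for 2.93 ppm HOCl: 2.93 / 0.6506 = 4.504 ppm.
FC to add: 4.504 − 0.4 = 4.104 mg/L as Cl₂.
Cl₂ equivalent: 4.104 mg/L × 817,560 L = 3355 g.
Product at 62.0% available Cl: 3355 / 0.62 = 5411 g.

5.41 kg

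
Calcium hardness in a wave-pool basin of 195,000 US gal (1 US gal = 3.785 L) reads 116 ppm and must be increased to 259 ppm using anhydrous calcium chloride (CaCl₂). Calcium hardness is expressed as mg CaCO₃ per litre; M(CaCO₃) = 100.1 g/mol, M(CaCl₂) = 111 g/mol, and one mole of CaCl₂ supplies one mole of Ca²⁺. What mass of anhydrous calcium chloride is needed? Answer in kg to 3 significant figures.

117 kg

Volume: 195,000 US gal × 3.785 L/gal = 738,075 L.
Hardness to add: (259 − 116) = 143 mg/L as CaCO₃ × 738,075 L = 105,500 g as CaCO₃.
Moles of Ca²⁺ (1 mol Ca²⁺ ≡ 1 mol CaCO₃): 105,500 / 100.1 g/mol = 1054 mol.
Mass of CaCl₂: 1054 × 111 = 117,000 g.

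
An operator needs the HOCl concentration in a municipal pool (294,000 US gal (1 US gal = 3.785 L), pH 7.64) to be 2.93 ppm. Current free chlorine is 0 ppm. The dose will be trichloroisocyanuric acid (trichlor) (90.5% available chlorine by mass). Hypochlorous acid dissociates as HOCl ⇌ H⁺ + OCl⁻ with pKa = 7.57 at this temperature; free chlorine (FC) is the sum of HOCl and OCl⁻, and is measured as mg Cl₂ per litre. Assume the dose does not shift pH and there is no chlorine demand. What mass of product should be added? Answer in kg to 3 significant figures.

Volume: 294,000 US gal × 3.785 L/gal = 1,112,790 L.
[OCl⁻]/[HOCl] = 10^(pH − pKa) = 10^(7.64 − 7.57) = 1.175; fraction as HOCl = 1/(1 + 1.175) = 0.4598.
Free chlorine required for 2.93 ppm HOCl: 2.93 / 0.4598 = 6.372 ppm.
FC to add: 6.372 − 0 = 6.372 mg/L as Cl₂.
Cl₂ equivalent: 6.372 mg/L × 1,112,790 L = 7091 g.
Product at 90.5% available Cl: 7091 / 0.905 = 7836 g.

7.84 kg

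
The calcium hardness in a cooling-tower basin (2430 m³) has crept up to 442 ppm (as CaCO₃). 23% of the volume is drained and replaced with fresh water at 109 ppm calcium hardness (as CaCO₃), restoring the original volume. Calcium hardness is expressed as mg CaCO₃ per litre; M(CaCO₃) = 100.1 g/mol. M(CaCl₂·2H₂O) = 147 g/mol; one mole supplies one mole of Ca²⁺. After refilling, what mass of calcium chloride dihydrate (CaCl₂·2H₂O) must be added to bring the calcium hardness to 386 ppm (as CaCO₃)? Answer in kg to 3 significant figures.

73.5 kg

Volume: 2430 m³ = 2,430,000 L.
After draining 23% and refilling: 442 × 0.77 + 109 × 0.23 = 365.41 ppm.
Deficit to target: 386 − 365.41 = 20.59 mg/L.
As CaCO₃: 20.59 mg/L × 2,430,000 L = 50,030 g; ÷ 100.1 = 499.8 mol Ca²⁺.
Mass: 499.8 × 147 = 73,480 g.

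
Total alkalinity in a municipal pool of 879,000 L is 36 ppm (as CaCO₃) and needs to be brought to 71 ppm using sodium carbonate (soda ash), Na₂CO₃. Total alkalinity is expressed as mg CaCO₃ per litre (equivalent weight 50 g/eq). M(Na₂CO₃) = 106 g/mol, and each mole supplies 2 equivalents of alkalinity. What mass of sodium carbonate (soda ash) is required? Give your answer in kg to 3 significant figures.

32.6 kg

Alkalinity to add: (71 − 36) = 35 mg/L as CaCO₃ × 879,000 L = 30,760 g as CaCO₃.
Equivalents: 30,760 g ÷ 50 g/eq = 615.3 eq.
Each mole of Na₂CO₃ supplies 2 eq, so 615.3 / 2 = 307.6 mol.
Mass: 307.6 mol × 106 g/mol = 32,610 g.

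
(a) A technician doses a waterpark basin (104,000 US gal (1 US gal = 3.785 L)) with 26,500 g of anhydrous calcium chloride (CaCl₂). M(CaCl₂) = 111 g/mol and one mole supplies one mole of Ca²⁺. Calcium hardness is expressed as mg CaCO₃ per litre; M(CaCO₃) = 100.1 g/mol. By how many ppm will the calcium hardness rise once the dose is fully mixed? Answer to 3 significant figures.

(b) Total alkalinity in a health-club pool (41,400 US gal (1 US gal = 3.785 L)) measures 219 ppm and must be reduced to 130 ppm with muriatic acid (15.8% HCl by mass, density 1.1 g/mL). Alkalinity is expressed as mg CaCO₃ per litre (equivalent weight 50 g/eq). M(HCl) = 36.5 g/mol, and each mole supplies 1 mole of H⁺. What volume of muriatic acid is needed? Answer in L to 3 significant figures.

(a) Volume: 104,000 US gal × 3.785 L/gal = 393,640 L.
(a) Moles of Ca²⁺: 26,500 g ÷ 111 g/mol = 238.7 mol.
(a) As CaCO₃: 238.7 mol × 100.1 g/mol = 23,900 g.
(a) Rise: 23,900 g / 393,640 L × 1000 = 60.71 mg/L.

(b) Volume: 41,400 US gal × 3.785 L/gal = 156,699 L.
(b) Alkalinity to neutralize: (219 − 130) = 89 mg/L as CaCO₃ × 156,699 L = 13,950 g as CaCO₃.
(b) Equivalents of H⁺ required: 13,950 ÷ 50 g/eq = 278.9 eq = 278.9 mol HCl.
(b) Mass of HCl: 278.9 × 36.5 = 10,180 g.
(b) Mass of 15.8% solution: 10,180 / 0.158 = 64,440 g.
(b) Volume: 64,440 g ÷ 1.1 g/mL = 58,580 mL.

(a) 60.7 ppm; (b) 58.6 L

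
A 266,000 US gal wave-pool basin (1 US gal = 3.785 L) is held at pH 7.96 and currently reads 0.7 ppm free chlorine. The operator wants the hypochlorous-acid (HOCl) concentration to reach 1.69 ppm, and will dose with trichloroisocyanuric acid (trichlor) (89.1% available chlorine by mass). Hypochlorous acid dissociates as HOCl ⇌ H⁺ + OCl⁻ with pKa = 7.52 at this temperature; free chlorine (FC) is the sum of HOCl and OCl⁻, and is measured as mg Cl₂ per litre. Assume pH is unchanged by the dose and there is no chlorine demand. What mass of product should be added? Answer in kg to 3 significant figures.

Volume: 266,000 US gal × 3.785 L/gal = 1,006,810 L.
[OCl⁻]/[HOCl] = 10^(pH − pKa) = 10^(7.96 − 7.52) = 2.754; fraction as HOCl = 1/(1 + 2.754) = 0.2664.
Free chlorine required for 1.69 ppm HOCl: 1.69 / 0.2664 = 6.345 ppm.
FC to add: 6.345 − 0.7 = 5.645 mg/L as Cl₂.
Cl₂ equivalent: 5.645 mg/L × 1,006,810 L = 5683 g.
Product at 89.1% available Cl: 5683 / 0.891 = 6378 g.

6.38 kg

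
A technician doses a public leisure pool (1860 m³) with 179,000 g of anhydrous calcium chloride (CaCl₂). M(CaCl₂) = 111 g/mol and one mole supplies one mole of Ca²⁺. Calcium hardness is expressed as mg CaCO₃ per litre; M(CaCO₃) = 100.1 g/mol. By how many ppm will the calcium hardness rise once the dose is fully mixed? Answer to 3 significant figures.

Volume: 1860 m³ = 1,860,000 L.
Moles of Ca²⁺: 179,000 g ÷ 111 g/mol = 1613 mol.
As CaCO₃: 1613 mol × 100.1 g/mol = 161,400 g.
Rise: 161,400 g / 1,860,000 L × 1000 = 86.79 mg/L.

86.8 ppm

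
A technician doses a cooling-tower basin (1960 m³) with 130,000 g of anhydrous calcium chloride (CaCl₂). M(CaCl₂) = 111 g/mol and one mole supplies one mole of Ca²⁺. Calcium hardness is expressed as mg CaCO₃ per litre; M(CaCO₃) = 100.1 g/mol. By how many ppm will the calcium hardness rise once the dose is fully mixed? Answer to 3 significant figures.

59.8 ppm

Volume: 1960 m³ = 1,960,000 L.
Moles of Ca²⁺: 130,000 g ÷ 111 g/mol = 1171 mol.
As CaCO₃: 1171 mol × 100.1 g/mol = 117,200 g.
Rise: 117,200 g / 1,960,000 L × 1000 = 59.81 mg/L.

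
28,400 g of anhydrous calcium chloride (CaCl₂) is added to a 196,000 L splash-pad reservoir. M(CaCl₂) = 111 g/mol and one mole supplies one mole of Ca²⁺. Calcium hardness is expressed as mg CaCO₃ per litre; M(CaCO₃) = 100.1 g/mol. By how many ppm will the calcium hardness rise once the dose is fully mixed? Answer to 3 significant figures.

Moles of Ca²⁺: 28,400 g ÷ 111 g/mol = 255.9 mol.
As CaCO₃: 255.9 mol × 100.1 g/mol = 25,610 g.
Rise: 25,610 g / 196,000 L × 1000 = 130.7 mg/L.

131 ppm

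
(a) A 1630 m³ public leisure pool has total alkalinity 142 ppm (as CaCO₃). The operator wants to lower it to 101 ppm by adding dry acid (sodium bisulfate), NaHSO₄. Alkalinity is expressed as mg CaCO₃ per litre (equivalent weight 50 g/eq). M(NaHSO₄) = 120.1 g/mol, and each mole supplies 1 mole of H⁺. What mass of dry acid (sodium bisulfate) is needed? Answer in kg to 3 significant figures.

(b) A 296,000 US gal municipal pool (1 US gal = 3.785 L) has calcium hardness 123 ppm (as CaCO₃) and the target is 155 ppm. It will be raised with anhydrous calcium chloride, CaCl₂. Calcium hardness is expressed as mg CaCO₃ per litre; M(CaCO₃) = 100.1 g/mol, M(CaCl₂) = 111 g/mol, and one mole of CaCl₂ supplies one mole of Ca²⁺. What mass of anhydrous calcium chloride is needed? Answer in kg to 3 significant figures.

(a) Volume: 1630 m³ = 1,630,000 L.
(a) Alkalinity to neutralize: (142 − 101) = 41 mg/L as CaCO₃ × 1,630,000 L = 66,830 g as CaCO₃.
(a) Equivalents of H⁺ required: 66,830 ÷ 50 g/eq = 1337 eq = 1337 mol NaHSO₄.
(a) Mass of NaHSO₄: 1337 × 120.1 = 160,500 g.

(b) Volume: 296,000 US gal × 3.785 L/gal = 1,120,360 L.
(b) Hardness to add: (155 − 123) = 32 mg/L as CaCO₃ × 1,120,360 L = 35,850 g as CaCO₃.
(b) Moles of Ca²⁺ (1 mol Ca²⁺ ≡ 1 mol CaCO₃): 35,850 / 100.1 g/mol = 358.2 mol.
(b) Mass of CaCl₂: 358.2 × 111 = 39,760 g.

(a) 161 kg; (b) 39.8 kg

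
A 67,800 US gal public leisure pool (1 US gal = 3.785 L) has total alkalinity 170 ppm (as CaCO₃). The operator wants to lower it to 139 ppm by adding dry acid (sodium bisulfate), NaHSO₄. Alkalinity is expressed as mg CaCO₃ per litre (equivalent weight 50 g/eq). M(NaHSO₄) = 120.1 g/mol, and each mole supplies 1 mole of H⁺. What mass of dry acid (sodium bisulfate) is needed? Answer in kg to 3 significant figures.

Volume: 67,800 US gal × 3.785 L/gal = 256,623 L.
Alkalinity to neutralize: (170 − 139) = 31 mg/L as CaCO₃ × 256,623 L = 7955 g as CaCO₃.
Equivalents of H⁺ required: 7955 ÷ 50 g/eq = 159.1 eq = 159.1 mol NaHSO₄.
Mass of NaHSO₄: 159.1 × 120.1 = 19,110 g.

19.1 kg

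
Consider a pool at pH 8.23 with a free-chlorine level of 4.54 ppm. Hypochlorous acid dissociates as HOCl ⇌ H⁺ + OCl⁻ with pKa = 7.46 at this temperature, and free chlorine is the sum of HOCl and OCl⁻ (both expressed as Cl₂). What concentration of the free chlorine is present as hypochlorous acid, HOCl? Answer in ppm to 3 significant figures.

0.659 ppm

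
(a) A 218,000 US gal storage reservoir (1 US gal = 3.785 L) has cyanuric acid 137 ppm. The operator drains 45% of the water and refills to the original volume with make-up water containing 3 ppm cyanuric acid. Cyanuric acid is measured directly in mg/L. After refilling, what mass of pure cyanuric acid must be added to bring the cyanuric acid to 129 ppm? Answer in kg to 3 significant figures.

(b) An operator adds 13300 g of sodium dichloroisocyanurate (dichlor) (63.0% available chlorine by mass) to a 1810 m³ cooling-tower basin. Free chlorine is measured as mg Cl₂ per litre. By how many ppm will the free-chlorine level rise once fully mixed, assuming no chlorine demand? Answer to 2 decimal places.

(a) Volume: 218,000 US gal × 3.785 L/gal = 825,130 L.
(a) After draining 45% and refilling: 137 × 0.55 + 3 × 0.45 = 76.7 ppm.
(a) Deficit to target: 129 − 76.7 = 52.3 mg/L.
(a) Mass: 52.3 mg/L × 825,130 L = 43,150 g cyanuric acid.

(b) Volume: 1810 m³ = 1,810,000 L.
(b) Available chlorine delivered: 13,300 g × 0.63 = 8379 g as Cl₂.
(b) Concentration rise: 8379 g / 1,810,000 L = 4.629 mg/L = 4.63 ppm.

(a) 43.2 kg; (b) 4.63 ppm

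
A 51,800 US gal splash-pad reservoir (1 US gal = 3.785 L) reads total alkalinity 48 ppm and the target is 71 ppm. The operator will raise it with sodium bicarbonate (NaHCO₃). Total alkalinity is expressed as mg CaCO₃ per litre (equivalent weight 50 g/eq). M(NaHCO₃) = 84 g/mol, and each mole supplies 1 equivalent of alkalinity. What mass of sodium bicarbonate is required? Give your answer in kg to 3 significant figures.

7.58 kg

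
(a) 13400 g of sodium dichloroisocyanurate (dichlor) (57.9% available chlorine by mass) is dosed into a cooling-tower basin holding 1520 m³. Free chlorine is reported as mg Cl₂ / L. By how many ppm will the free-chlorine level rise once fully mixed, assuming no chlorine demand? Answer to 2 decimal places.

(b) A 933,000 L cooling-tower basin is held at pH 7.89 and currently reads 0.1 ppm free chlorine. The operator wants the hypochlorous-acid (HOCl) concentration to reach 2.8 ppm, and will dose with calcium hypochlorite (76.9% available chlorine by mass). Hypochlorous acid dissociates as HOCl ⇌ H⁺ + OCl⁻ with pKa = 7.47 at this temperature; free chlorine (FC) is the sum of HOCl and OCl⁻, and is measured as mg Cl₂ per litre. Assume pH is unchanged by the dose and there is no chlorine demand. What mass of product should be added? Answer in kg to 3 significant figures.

(a) Volume: 1520 m³ = 1,520,000 L.
(a) Available chlorine delivered: 13,400 g × 0.579 = 7759 g as Cl₂.
(a) Concentration rise: 7759 g / 1,520,000 L = 5.104 mg/L = 5.10 ppm.

(b) [OCl⁻]/[HOCl] = 10^(pH − pKa) = 10^(7.89 − 7.47) = 2.63; fraction as HOCl = 1/(1 + 2.63) = 0.2755.
(b) Free chlorine required for 2.8 ppm HOCl: 2.8 / 0.2755 = 10.16 ppm.
(b) FC to add: 10.16 − 0.1 = 10.06 mg/L as Cl₂.
(b) Cl₂ equivalent: 10.06 mg/L × 933,000 L = 9390 g.
(b) Product at 76.9% available Cl: 9390 / 0.769 = 12,210 g.

(a) 5.10 ppm; (b) 12.2 kg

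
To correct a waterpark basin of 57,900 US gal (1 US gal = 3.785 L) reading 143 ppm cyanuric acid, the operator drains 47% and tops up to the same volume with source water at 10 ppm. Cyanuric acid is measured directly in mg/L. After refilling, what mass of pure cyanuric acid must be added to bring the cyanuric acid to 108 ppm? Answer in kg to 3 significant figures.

6.03 kg

Volume: 57,900 US gal × 3.785 L/gal = 219,152 L.
After draining 47% and refilling: 143 × 0.53 + 10 × 0.47 = 80.49 ppm.
Deficit to target: 108 − 80.49 = 27.51 mg/L.
Mass: 27.51 mg/L × 219,152 L = 6029 g cyanuric acid.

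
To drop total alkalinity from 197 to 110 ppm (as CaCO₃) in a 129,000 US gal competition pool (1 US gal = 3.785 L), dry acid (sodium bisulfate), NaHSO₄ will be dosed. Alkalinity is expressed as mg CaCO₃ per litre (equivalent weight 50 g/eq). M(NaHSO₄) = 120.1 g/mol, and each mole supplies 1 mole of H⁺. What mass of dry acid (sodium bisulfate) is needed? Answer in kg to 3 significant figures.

102 kg

Volume: 129,000 US gal × 3.785 L/gal = 488,265 L.
Alkalinity to neutralize: (197 − 110) = 87 mg/L as CaCO₃ × 488,265 L = 42,480 g as CaCO₃.
Equivalents of H⁺ required: 42,480 ÷ 50 g/eq = 849.6 eq = 849.6 mol NaHSO₄.
Mass of NaHSO₄: 849.6 × 120.1 = 102,000 g.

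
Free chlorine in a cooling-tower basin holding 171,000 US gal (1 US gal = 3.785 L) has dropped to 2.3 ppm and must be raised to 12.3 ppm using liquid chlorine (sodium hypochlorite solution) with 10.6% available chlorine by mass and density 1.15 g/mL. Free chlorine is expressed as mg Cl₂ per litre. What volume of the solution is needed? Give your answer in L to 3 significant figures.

53.1 L

Volume: 171,000 US gal × 3.785 L/gal = 647,235 L.
Chlorine deficit: 12.3 − 2.3 = 10 ppm = 10 mg/L as Cl₂.
Cl₂ equivalent needed: 10 mg/L × 647,235 L = 6,472,000 mg = 6472 g.
Product at 10.6% available chlorine: 6472 / 0.106 = 61,060 g.
Volume at density 1.15 g/mL: 61,060 g ÷ 1.15 g/mL = 53,100 mL.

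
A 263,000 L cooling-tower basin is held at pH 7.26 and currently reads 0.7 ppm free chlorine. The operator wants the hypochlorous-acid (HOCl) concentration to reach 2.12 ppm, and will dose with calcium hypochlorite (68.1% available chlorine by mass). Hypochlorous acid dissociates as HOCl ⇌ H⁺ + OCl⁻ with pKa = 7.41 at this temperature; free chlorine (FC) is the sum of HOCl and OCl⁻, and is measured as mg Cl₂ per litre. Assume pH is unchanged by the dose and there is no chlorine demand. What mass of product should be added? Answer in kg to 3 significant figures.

[OCl⁻]/[HOCl] = 10^(pH − pKa) = 10^(7.26 − 7.41) = 0.7079; fraction as HOCl = 1/(1 + 0.7079) = 0.5855.
Free chlorine required for 2.12 ppm HOCl: 2.12 / 0.5855 = 3.621 ppm.
FC to add: 3.621 − 0.7 = 2.921 mg/L as Cl₂.
Cl₂ equivalent: 2.921 mg/L × 263,000 L = 768.2 g.
Product at 68.1% available Cl: 768.2 / 0.681 = 1128 g.

1.13 kg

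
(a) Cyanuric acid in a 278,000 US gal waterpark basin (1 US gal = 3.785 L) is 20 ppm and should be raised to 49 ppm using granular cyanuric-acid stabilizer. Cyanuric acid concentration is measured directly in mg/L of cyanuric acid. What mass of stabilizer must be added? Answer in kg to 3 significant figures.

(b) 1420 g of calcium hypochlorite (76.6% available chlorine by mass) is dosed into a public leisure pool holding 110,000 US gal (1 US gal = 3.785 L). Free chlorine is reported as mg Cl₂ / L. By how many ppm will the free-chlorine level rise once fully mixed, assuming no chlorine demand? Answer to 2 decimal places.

(a) 30.5 kg; (b) 2.61 ppm

(a) Volume: 278,000 US gal × 3.785 L/gal = 1,052,230 L.
(a) CYA to add: (49 − 20) = 29 mg/L × 1,052,230 L = 30,510 g cyanuric acid.

(b) Volume: 110,000 US gal × 3.785 L/gal = 416,350 L.
(b) Available chlorine delivered: 1420 g × 0.766 = 1088 g as Cl₂.
(b) Concentration rise: 1088 g / 416,350 L = 2.613 mg/L = 2.61 ppm.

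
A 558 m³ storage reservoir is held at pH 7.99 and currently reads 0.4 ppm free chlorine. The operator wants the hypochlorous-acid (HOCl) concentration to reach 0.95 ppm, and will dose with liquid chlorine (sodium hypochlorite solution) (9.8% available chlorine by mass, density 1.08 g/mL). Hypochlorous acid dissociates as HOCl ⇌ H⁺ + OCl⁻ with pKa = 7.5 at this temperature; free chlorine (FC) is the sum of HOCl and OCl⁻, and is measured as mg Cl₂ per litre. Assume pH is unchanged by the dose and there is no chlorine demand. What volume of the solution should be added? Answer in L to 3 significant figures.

Volume: 558 m³ = 558,000 L.
[OCl⁻]/[HOCl] = 10^(pH − pKa) = 10^(7.99 − 7.5) = 3.09; fraction as HOCl = 1/(1 + 3.09) = 0.2445.
Free chlorine required for 0.95 ppm HOCl: 0.95 / 0.2445 = 3.886 ppm.
FC to add: 3.886 − 0.4 = 3.486 mg/L as Cl₂.
Cl₂ equivalent: 3.486 mg/L × 558,000 L = 1945 g.
Product at 9.8% available Cl: 1945 / 0.098 = 19,850 g.
Volume: 19,850 g ÷ 1.08 g/mL = 18,380 mL.

18.4 L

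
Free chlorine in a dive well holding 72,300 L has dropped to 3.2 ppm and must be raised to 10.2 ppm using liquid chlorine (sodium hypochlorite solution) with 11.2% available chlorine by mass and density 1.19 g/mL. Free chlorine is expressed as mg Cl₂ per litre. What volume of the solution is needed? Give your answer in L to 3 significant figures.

3.80 L

Chlorine deficit: 10.2 − 3.2 = 7 ppm = 7 mg/L as Cl₂.
Cl₂ equivalent needed: 7 mg/L × 72,300 L = 506,100 mg = 506.1 g.
Product at 11.2% available chlorine: 506.1 / 0.112 = 4519 g.
Volume at density 1.19 g/mL: 4519 g ÷ 1.19 g/mL = 3797 mL.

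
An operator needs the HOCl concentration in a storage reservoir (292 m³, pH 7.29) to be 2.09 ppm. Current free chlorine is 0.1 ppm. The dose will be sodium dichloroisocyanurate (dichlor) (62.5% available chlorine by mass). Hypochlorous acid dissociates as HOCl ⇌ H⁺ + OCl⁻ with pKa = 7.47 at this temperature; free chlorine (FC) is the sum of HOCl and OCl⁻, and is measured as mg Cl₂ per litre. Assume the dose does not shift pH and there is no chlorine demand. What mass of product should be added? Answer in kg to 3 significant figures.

1.57 kg

Volume: 292 m³ = 292,000 L.
[OCl⁻]/[HOCl] = 10^(pH − pKa) = 10^(7.29 − 7.47) = 0.6607; fraction as HOCl = 1/(1 + 0.6607) = 0.6022.
Free chlorine required for 2.09 ppm HOCl: 2.09 / 0.6022 = 3.471 ppm.
FC to add: 3.471 − 0.1 = 3.371 mg/L as Cl₂.
Cl₂ equivalent: 3.371 mg/L × 292,000 L = 984.3 g.
Product at 62.5% available Cl: 984.3 / 0.625 = 1575 g.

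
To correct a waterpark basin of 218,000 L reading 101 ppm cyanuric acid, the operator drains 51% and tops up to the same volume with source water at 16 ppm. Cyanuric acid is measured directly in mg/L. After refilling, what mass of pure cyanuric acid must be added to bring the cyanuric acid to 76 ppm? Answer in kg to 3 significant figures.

After draining 51% and refilling: 101 × 0.49 + 16 × 0.51 = 57.65 ppm.
Deficit to target: 76 − 57.65 = 18.35 mg/L.
Mass: 18.35 mg/L × 218,000 L = 4000 g cyanuric acid.

4.00 kg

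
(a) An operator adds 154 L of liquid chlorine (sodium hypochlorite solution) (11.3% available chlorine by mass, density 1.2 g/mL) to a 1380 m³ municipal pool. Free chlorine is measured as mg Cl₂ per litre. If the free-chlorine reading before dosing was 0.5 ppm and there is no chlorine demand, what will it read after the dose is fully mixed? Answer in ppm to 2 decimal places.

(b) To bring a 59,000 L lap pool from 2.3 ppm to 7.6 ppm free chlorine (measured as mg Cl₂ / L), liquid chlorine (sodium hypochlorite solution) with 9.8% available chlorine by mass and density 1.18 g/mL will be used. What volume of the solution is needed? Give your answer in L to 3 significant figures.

(a) 15.63 ppm; (b) 2.70 L

(a) Volume: 1380 m³ = 1,380,000 L.
(a) Mass of solution: 154 L × 1000 mL/L × 1.2 g/mL = 184,800 g.
(a) Available chlorine delivered: 184,800 g × 0.113 = 20,880 g as Cl₂.
(a) Concentration rise: 20,880 g / 1,380,000 L = 15.13 mg/L = 15.13 ppm.
(a) Final FC: 0.5 + 15.13 = 15.63 ppm.

(b) Chlorine deficit: 7.6 − 2.3 = 5.3 ppm = 5.3 mg/L as Cl₂.
(b) Cl₂ equivalent needed: 5.3 mg/L × 59,000 L = 312,700 mg = 312.7 g.
(b) Product at 9.8% available chlorine: 312.7 / 0.098 = 3191 g.
(b) Volume at density 1.18 g/mL: 3191 g ÷ 1.18 g/mL = 2704 mL.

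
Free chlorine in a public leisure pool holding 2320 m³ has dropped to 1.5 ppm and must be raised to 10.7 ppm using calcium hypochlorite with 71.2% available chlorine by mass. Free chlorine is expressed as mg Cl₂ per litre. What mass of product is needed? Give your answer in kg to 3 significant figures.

30.0 kg

Volume: 2320 m³ = 2,320,000 L.
Chlorine deficit: 10.7 − 1.5 = 9.2 ppm = 9.2 mg/L as Cl₂.
Cl₂ equivalent needed: 9.2 mg/L × 2,320,000 L = 21,340,000 mg = 21,340 g.
Product at 71.2% available chlorine: 21,340 / 0.712 = 29,980 g.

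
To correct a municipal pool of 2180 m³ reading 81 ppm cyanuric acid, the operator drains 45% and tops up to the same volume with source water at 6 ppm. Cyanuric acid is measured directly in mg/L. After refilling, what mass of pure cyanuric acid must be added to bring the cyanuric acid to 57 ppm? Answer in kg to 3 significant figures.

Volume: 2180 m³ = 2,180,000 L.
After draining 45% and refilling: 81 × 0.55 + 6 × 0.45 = 47.25 ppm.
Deficit to target: 57 − 47.25 = 9.75 mg/L.
Mass: 9.75 mg/L × 2,180,000 L = 21,250 g cyanuric acid.

21.3 kg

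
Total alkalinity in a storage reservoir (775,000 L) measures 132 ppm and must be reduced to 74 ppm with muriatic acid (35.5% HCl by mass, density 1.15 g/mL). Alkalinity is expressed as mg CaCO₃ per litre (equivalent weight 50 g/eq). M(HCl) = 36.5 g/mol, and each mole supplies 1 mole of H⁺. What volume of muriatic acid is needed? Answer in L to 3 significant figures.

80.4 L

Alkalinity to neutralize: (132 − 74) = 58 mg/L as CaCO₃ × 775,000 L = 44,950 g as CaCO₃.
Equivalents of H⁺ required: 44,950 ÷ 50 g/eq = 899 eq = 899 mol HCl.
Mass of HCl: 899 × 36.5 = 32,810 g.
Mass of 35.5% solution: 32,810 / 0.355 = 92,430 g.
Volume: 92,430 g ÷ 1.15 g/mL = 80,380 mL.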